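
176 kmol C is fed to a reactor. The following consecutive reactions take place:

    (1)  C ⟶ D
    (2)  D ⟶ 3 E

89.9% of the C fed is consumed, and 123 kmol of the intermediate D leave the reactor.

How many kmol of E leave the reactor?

106 kmol

Conversion of C: C consumed = 1ξ₁ = 0.899 × 176 → ξ₁ = 158.2 kmol.
D balance: n_D = 0 + 1ξ₁ − 1ξ₂ = 123 → ξ₂ = (1·158.2 − 123)/1 = 35.22 kmol.
Outlet amounts (n = n₀ + Σ ν·ξ):
  C: 176 − 1(158.2) = 17.78
  D: 0 + 1(158.2) − 1(35.22) = 123
  E: 0 + 3(35.22) = 105.7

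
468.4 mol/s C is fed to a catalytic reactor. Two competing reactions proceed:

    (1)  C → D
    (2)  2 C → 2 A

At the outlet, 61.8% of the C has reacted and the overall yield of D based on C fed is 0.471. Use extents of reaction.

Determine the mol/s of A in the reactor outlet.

Yield of D: 1ξ₁ / 468.4 = 0.471 → ξ₁ = 220.6 mol/s.
Conversion of C: 1ξ₁ + 2ξ₂ = 0.618 × 468.4 = 289.5 → ξ₂ = 34.43 mol/s.
Outlet amounts (n = n₀ + Σ ν·ξ):
  C: 468.4 − 1(220.6) − 2(34.43) = 178.9
  D: 0 + 1(220.6) = 220.6
  A: 0 + 2(34.43) = 68.85

68.9 mol/s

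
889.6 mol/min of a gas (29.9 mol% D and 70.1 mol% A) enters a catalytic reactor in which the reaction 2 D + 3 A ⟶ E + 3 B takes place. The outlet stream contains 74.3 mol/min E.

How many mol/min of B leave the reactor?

For E: n = n₀ + 1ξ → 74.3 = 0 + 1ξ, giving ξ = 74.3 mol/min.
Outlet amounts (n = n₀ + ν ξ):
  D: 266 − 2(74.3) = 117.4
  A: 623.6 − 3(74.3) = 400.7
  E: 0 + 1(74.3) = 74.3
  B: 0 + 3(74.3) = 222.9

223 mol/min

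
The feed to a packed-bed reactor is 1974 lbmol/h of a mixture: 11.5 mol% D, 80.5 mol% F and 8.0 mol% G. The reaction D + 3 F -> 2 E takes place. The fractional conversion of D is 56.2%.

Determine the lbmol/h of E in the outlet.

255 lbmol/h

D reacted = 0.562 × 227 = 127.6 lbmol/h; ν_D = −1, so ξ = 127.6/1 = 127.6 lbmol/h.
Outlet amounts (n = n₀ + ν ξ):
  D: 227 − 1(127.6) = 99.43
  F: 1589 − 3(127.6) = 1206
  E: 0 + 2(127.6) = 255.2
  G: 157.9 (inert)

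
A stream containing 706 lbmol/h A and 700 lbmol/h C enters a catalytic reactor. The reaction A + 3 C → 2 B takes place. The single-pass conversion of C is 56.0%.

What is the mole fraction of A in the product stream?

0.503

C reacted = 0.56 × 700 = 392 lbmol/h; ν_C = −3, so ξ = 392/3 = 130.7 lbmol/h.
Outlet amounts (n = n₀ + ν ξ):
  A: 706 − 1(130.7) = 575.3
  C: 700 − 3(130.7) = 308
  B: 0 + 2(130.7) = 261.3
Total out = 1145 lbmol/h; y_A = 575.3 / 1145 = 0.5026.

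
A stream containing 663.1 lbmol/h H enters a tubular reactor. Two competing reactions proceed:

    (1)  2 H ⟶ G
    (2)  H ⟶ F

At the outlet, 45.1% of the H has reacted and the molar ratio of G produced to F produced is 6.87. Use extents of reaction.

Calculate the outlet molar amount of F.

20.3 lbmol/h

Conversion of H: H consumed = 0.451 × 663.1 = 299.1 lbmol/h = 2ξ₁ + 1ξ₂.
Selectivity: 1ξ₁ / (1ξ₂) = 6.87 → ξ₁ = 6.87 ξ₂.
Substitute: (2·6.87 + 1) ξ₂ = 299.1 → ξ₂ = 20.29 lbmol/h, ξ₁ = 139.4 lbmol/h.
Outlet amounts (n = n₀ + Σ ν·ξ):
  H: 663.1 − 2(139.4) − 1(20.29) = 364
  G: 0 + 1(139.4) = 139.4
  F: 0 + 1(20.29) = 20.29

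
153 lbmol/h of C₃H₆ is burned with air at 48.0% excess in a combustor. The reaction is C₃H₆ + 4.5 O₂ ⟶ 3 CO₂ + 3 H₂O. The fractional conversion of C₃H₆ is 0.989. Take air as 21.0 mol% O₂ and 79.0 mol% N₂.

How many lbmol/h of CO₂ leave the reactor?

454 lbmol/h

Stoichiometric O₂ = 4.5 × 153 = 688.5 lbmol/h; O₂ fed = 688.5 × 1.480 = 1019 lbmol/h.
N₂ fed = 1019 × 79/21 = 3833 lbmol/h.
Fuel reacted = 0.989 × 153 → ξ = 151.3 lbmol/h.
Outlet (n = n₀ + ν ξ):
  C₃H₆: 153 − 1(151.3) = 1.683
  O₂: 1019 − 4.5(151.3) = 338.1
  N₂: 3833 (inert)
  CO₂: 0 + 3(151.3) = 454
  H₂O: 0 + 3(151.3) = 454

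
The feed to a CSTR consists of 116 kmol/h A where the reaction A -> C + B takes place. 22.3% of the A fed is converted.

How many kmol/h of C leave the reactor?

25.9 kmol/h

A reacted = 0.223 × 116 = 25.87 kmol/h; ν_A = −1, so ξ = 25.87/1 = 25.87 kmol/h.
Outlet amounts (n = n₀ + ν ξ):
  A: 116 − 1(25.87) = 90.13
  C: 0 + 1(25.87) = 25.87
  B: 0 + 1(25.87) = 25.87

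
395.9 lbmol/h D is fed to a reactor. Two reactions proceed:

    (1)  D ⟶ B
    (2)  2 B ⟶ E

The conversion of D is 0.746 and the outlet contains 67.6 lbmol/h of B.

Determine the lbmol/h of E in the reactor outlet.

114 lbmol/h

Conversion of D: D consumed = 1ξ₁ = 0.746 × 395.9 → ξ₁ = 295.3 lbmol/h.
B balance: n_B = 0 + 1ξ₁ − 2ξ₂ = 67.6 → ξ₂ = (1·295.3 − 67.6)/2 = 113.9 lbmol/h.
Outlet amounts (n = n₀ + Σ ν·ξ):
  D: 395.9 − 1(295.3) = 100.6
  B: 0 + 1(295.3) − 2(113.9) = 67.6
  E: 0 + 1(113.9) = 113.9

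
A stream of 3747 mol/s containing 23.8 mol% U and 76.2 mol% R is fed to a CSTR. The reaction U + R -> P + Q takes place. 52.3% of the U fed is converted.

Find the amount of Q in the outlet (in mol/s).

U reacted = 0.523 × 891.8 = 466.4 mol/s; ν_U = −1, so ξ = 466.4/1 = 466.4 mol/s.
Outlet amounts (n = n₀ + ν ξ):
  U: 891.8 − 1(466.4) = 425.4
  R: 2855 − 1(466.4) = 2389
  P: 0 + 1(466.4) = 466.4
  Q: 0 + 1(466.4) = 466.4

466 mol/s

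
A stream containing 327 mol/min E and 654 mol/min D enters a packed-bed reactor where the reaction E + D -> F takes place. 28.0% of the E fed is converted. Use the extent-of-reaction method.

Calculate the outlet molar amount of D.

E reacted = 0.28 × 327 = 91.56 mol/min; ν_E = −1, so ξ = 91.56/1 = 91.56 mol/min.
Outlet amounts (n = n₀ + ν ξ):
  E: 327 − 1(91.56) = 235.4
  D: 654 − 1(91.56) = 562.4
  F: 0 + 1(91.56) = 91.56

562 mol/min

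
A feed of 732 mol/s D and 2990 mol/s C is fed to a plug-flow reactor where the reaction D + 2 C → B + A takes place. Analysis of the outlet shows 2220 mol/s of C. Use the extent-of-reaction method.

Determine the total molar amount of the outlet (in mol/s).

For C: n = n₀ − 2ξ → 2220 = 2990 − 2ξ, giving ξ = 385 mol/s.
Outlet amounts (n = n₀ + ν ξ):
  D: 732 − 1(385) = 347
  C: 2990 − 2(385) = 2220
  B: 0 + 1(385) = 385
  A: 0 + 1(385) = 385
Total out = 347 + 2220 + 385 + 385 = 3337 mol/s.

3340 mol/s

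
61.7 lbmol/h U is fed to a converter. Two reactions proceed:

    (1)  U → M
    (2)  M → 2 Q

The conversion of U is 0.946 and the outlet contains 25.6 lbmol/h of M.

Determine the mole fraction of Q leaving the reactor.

0.694

Conversion of U: U consumed = 1ξ₁ = 0.946 × 61.7 → ξ₁ = 58.37 lbmol/h.
M balance: n_M = 0 + 1ξ₁ − 1ξ₂ = 25.6 → ξ₂ = (1·58.37 − 25.6)/1 = 32.77 lbmol/h.
Outlet amounts (n = n₀ + Σ ν·ξ):
  U: 61.7 − 1(58.37) = 3.332
  M: 0 + 1(58.37) − 1(32.77) = 25.6
  Q: 0 + 2(32.77) = 65.54
Total out = 94.47 lbmol/h; y_Q = 65.54 / 94.47 = 0.6937.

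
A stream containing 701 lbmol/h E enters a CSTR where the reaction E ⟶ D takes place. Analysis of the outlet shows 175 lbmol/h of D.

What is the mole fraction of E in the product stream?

0.75

For D: n = n₀ + 1ξ → 175 = 0 + 1ξ, giving ξ = 175 lbmol/h.
Outlet amounts (n = n₀ + ν ξ):
  E: 701 − 1(175) = 526
  D: 0 + 1(175) = 175
Total out = 701 lbmol/h; y_E = 526 / 701 = 0.7504.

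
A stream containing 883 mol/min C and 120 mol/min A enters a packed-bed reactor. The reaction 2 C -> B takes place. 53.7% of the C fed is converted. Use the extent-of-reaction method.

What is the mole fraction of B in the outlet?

C reacted = 0.537 × 883 = 474.2 mol/min; ν_C = −2, so ξ = 474.2/2 = 237.1 mol/min.
Outlet amounts (n = n₀ + ν ξ):
  C: 883 − 2(237.1) = 408.8
  B: 0 + 1(237.1) = 237.1
  A: 120 (inert)
Total out = 765.9 mol/min; y_B = 237.1 / 765.9 = 0.3095.

0.31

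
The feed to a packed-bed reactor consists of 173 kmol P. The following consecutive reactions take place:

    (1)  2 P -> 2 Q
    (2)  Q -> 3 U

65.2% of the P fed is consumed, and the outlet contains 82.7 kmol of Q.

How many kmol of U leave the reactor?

Conversion of P: P consumed = 2ξ₁ = 0.652 × 173 → ξ₁ = 56.4 kmol.
Q balance: n_Q = 0 + 2ξ₁ − 1ξ₂ = 82.7 → ξ₂ = (2·56.4 − 82.7)/1 = 30.1 kmol.
Outlet amounts (n = n₀ + Σ ν·ξ):
  P: 173 − 2(56.4) = 60.2
  Q: 0 + 2(56.4) − 1(30.1) = 82.7
  U: 0 + 3(30.1) = 90.29

90.3 kmol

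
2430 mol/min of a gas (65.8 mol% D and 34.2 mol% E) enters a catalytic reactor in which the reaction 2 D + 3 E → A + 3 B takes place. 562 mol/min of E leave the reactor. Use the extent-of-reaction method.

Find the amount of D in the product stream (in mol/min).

For E: n = n₀ − 3ξ → 562 = 831.1 − 3ξ, giving ξ = 89.69 mol/min.
Outlet amounts (n = n₀ + ν ξ):
  D: 1599 − 2(89.69) = 1420
  E: 831.1 − 3(89.69) = 562
  A: 0 + 1(89.69) = 89.69
  B: 0 + 3(89.69) = 269.1

1420 mol/min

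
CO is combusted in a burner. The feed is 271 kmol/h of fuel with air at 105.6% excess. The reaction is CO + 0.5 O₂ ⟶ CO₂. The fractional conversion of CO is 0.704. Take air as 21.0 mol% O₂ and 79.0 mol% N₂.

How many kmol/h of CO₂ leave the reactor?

Stoichiometric O₂ = 0.5 × 271 = 135.5 kmol/h; O₂ fed = 135.5 × 2.056 = 278.6 kmol/h.
N₂ fed = 278.6 × 79/21 = 1048 kmol/h.
Fuel reacted = 0.704 × 271 → ξ = 190.8 kmol/h.
Outlet (n = n₀ + ν ξ):
  CO: 271 − 1(190.8) = 80.22
  O₂: 278.6 − 0.5(190.8) = 183.2
  N₂: 1048 (inert)
  CO₂: 0 + 1(190.8) = 190.8

191 kmol/h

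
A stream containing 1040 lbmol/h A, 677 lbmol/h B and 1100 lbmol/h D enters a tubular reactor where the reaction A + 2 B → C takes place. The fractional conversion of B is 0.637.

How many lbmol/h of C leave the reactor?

B reacted = 0.637 × 677 = 431.2 lbmol/h; ν_B = −2, so ξ = 431.2/2 = 215.6 lbmol/h.
Outlet amounts (n = n₀ + ν ξ):
  A: 1040 − 1(215.6) = 824.4
  B: 677 − 2(215.6) = 245.8
  C: 0 + 1(215.6) = 215.6
  D: 1100 (inert)

216 lbmol/h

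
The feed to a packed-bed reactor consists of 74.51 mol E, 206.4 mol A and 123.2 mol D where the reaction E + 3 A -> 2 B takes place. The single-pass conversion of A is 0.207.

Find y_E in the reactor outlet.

A reacted = 0.207 × 206.4 = 42.72 mol; ν_A = −3, so ξ = 42.72/3 = 14.24 mol.
Outlet amounts (n = n₀ + ν ξ):
  E: 74.51 − 1(14.24) = 60.27
  A: 206.4 − 3(14.24) = 163.7
  B: 0 + 2(14.24) = 28.48
  D: 123.2 (inert)
Total out = 375.6 mol; y_E = 60.27 / 375.6 = 0.1604.

0.16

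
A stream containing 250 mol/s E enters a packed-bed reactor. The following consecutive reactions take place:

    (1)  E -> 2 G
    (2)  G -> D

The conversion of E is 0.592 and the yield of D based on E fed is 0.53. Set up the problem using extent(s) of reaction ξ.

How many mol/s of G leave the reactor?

164 mol/s

Conversion of E: E consumed = 1ξ₁ = 0.592 × 250 → ξ₁ = 148 mol/s.
Yield of D: 1ξ₂ / 250 = 0.53 → ξ₂ = 132.5 mol/s.
Outlet amounts (n = n₀ + Σ ν·ξ):
  E: 250 − 1(148) = 102
  G: 0 + 2(148) − 1(132.5) = 163.5
  D: 0 + 1(132.5) = 132.5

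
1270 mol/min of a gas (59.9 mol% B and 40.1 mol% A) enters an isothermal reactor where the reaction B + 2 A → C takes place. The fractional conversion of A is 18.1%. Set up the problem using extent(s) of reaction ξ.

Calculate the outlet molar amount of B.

715 mol/min

A reacted = 0.181 × 509.3 = 92.18 mol/min; ν_A = −2, so ξ = 92.18/2 = 46.09 mol/min.
Outlet amounts (n = n₀ + ν ξ):
  B: 760.7 − 1(46.09) = 714.6
  A: 509.3 − 2(46.09) = 417.1
  C: 0 + 1(46.09) = 46.09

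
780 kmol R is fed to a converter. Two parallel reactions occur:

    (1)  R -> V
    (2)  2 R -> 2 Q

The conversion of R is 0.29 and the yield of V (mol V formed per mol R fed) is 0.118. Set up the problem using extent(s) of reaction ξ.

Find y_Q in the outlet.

0.172

Yield of V: 1ξ₁ / 780 = 0.118 → ξ₁ = 92.04 kmol.
Conversion of R: 1ξ₁ + 2ξ₂ = 0.29 × 780 = 226.2 → ξ₂ = 67.08 kmol.
Outlet amounts (n = n₀ + Σ ν·ξ):
  R: 780 − 1(92.04) − 2(67.08) = 553.8
  V: 0 + 1(92.04) = 92.04
  Q: 0 + 2(67.08) = 134.2
Total out = 780 kmol; y_Q = 134.2 / 780 = 0.172.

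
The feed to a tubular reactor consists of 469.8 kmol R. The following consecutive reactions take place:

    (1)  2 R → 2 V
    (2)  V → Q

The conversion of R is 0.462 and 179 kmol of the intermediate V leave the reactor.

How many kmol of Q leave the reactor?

Conversion of R: R consumed = 2ξ₁ = 0.462 × 469.8 → ξ₁ = 108.5 kmol.
V balance: n_V = 0 + 2ξ₁ − 1ξ₂ = 179 → ξ₂ = (2·108.5 − 179)/1 = 38.05 kmol.
Outlet amounts (n = n₀ + Σ ν·ξ):
  R: 469.8 − 2(108.5) = 252.8
  V: 0 + 2(108.5) − 1(38.05) = 179
  Q: 0 + 1(38.05) = 38.05

38 kmol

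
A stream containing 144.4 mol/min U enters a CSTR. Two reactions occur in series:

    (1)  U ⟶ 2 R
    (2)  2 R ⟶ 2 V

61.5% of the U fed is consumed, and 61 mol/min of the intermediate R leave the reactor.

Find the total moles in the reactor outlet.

233 mol/min

Conversion of U: U consumed = 1ξ₁ = 0.615 × 144.4 → ξ₁ = 88.81 mol/min.
R balance: n_R = 0 + 2ξ₁ − 2ξ₂ = 61 → ξ₂ = (2·88.81 − 61)/2 = 58.31 mol/min.
Outlet amounts (n = n₀ + Σ ν·ξ):
  U: 144.4 − 1(88.81) = 55.59
  R: 0 + 2(88.81) − 2(58.31) = 61
  V: 0 + 2(58.31) = 116.6
Total out = 55.59 + 61 + 116.6 = 233.2 mol/min.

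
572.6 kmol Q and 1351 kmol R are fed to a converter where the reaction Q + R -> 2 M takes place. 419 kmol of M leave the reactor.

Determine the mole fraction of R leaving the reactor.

0.593

For M: n = n₀ + 2ξ → 419 = 0 + 2ξ, giving ξ = 209.5 kmol.
Outlet amounts (n = n₀ + ν ξ):
  Q: 572.6 − 1(209.5) = 363.1
  R: 1351 − 1(209.5) = 1142
  M: 0 + 2(209.5) = 419
Total out = 1924 kmol; y_R = 1142 / 1924 = 0.5934.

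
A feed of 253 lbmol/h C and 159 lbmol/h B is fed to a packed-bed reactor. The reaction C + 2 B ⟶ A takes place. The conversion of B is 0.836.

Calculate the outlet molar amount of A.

B reacted = 0.836 × 159 = 132.9 lbmol/h; ν_B = −2, so ξ = 132.9/2 = 66.46 lbmol/h.
Outlet amounts (n = n₀ + ν ξ):
  C: 253 − 1(66.46) = 186.5
  B: 159 − 2(66.46) = 26.08
  A: 0 + 1(66.46) = 66.46

66.5 lbmol/h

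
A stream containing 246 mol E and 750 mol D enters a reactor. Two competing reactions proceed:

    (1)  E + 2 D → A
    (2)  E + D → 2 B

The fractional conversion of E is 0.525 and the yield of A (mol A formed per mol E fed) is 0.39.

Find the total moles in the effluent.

804 mol

Yield of A: 1ξ₁ / 246 = 0.39 → ξ₁ = 95.94 mol.
Conversion of E: 1ξ₁ + 1ξ₂ = 0.525 × 246 = 129.2 → ξ₂ = 33.21 mol.
Outlet amounts (n = n₀ + Σ ν·ξ):
  E: 246 − 1(95.94) − 1(33.21) = 116.8
  D: 750 − 2(95.94) − 1(33.21) = 524.9
  A: 0 + 1(95.94) = 95.94
  B: 0 + 2(33.21) = 66.42
Total out = 116.8 + 524.9 + 95.94 + 66.42 = 804.1 mol.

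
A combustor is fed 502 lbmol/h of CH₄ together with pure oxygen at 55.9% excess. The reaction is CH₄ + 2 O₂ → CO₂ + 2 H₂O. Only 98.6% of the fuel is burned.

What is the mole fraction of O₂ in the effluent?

0.278

Stoichiometric O₂ = 2 × 502 = 1004 lbmol/h; O₂ fed = 1004 × 1.559 = 1565 lbmol/h.
Fuel reacted = 0.986 × 502 → ξ = 495 lbmol/h.
Outlet (n = n₀ + ν ξ):
  CH₄: 502 − 1(495) = 7.028
  O₂: 1565 − 2(495) = 575.3
  CO₂: 0 + 1(495) = 495
  H₂O: 0 + 2(495) = 989.9
Total out = 2067 lbmol/h; y_O₂ = 575.3 / 2067 = 0.2783.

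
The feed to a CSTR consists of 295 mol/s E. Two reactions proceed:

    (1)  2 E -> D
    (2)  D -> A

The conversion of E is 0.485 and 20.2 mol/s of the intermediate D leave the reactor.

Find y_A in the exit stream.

Conversion of E: E consumed = 2ξ₁ = 0.485 × 295 → ξ₁ = 71.54 mol/s.
D balance: n_D = 0 + 1ξ₁ − 1ξ₂ = 20.2 → ξ₂ = (1·71.54 − 20.2)/1 = 51.34 mol/s.
Outlet amounts (n = n₀ + Σ ν·ξ):
  E: 295 − 2(71.54) = 151.9
  D: 0 + 1(71.54) − 1(51.34) = 20.2
  A: 0 + 1(51.34) = 51.34
Total out = 223.5 mol/s; y_A = 51.34 / 223.5 = 0.2297.

0.23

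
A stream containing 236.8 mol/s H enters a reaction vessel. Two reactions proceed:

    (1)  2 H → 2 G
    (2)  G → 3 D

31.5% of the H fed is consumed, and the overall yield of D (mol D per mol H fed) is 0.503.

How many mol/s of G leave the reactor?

Conversion of H: H consumed = 2ξ₁ = 0.315 × 236.8 → ξ₁ = 37.3 mol/s.
Yield of D: 3ξ₂ / 236.8 = 0.503 → ξ₂ = 39.7 mol/s.
Outlet amounts (n = n₀ + Σ ν·ξ):
  H: 236.8 − 2(37.3) = 162.2
  G: 0 + 2(37.3) − 1(39.7) = 34.89
  D: 0 + 3(39.7) = 119.1

34.9 mol/s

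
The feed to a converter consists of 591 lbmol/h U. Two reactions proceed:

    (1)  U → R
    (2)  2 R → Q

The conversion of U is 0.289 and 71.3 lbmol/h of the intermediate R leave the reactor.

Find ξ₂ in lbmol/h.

Conversion of U: U consumed = 1ξ₁ = 0.289 × 591 → ξ₁ = 170.8 lbmol/h.
R balance: n_R = 0 + 1ξ₁ − 2ξ₂ = 71.3 → ξ₂ = (1·170.8 − 71.3)/2 = 49.75 lbmol/h.
Outlet amounts (n = n₀ + Σ ν·ξ):
  U: 591 − 1(170.8) = 420.2
  R: 0 + 1(170.8) − 2(49.75) = 71.3
  Q: 0 + 1(49.75) = 49.75

ξ₂ = 49.7 lbmol/h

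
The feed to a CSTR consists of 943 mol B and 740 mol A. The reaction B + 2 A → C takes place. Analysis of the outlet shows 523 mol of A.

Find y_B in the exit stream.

0.569

For A: n = n₀ − 2ξ → 523 = 740 − 2ξ, giving ξ = 108.5 mol.
Outlet amounts (n = n₀ + ν ξ):
  B: 943 − 1(108.5) = 834.5
  A: 740 − 2(108.5) = 523
  C: 0 + 1(108.5) = 108.5
Total out = 1466 mol; y_B = 834.5 / 1466 = 0.5692.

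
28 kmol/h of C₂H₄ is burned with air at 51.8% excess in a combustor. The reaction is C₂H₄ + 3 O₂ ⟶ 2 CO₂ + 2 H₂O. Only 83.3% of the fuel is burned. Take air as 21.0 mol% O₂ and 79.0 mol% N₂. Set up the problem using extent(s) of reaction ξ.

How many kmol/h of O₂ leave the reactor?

57.5 kmol/h

Stoichiometric O₂ = 3 × 28 = 84 kmol/h; O₂ fed = 84 × 1.518 = 127.5 kmol/h.
N₂ fed = 127.5 × 79/21 = 479.7 kmol/h.
Fuel reacted = 0.833 × 28 → ξ = 23.32 kmol/h.
Outlet (n = n₀ + ν ξ):
  C₂H₄: 28 − 1(23.32) = 4.676
  O₂: 127.5 − 3(23.32) = 57.54
  N₂: 479.7 (inert)
  CO₂: 0 + 2(23.32) = 46.65
  H₂O: 0 + 2(23.32) = 46.65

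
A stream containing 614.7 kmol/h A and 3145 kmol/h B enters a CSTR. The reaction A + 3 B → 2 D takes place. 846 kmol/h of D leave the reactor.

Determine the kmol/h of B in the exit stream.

1880 kmol/h

For D: n = n₀ + 2ξ → 846 = 0 + 2ξ, giving ξ = 423 kmol/h.
Outlet amounts (n = n₀ + ν ξ):
  A: 614.7 − 1(423) = 191.7
  B: 3145 − 3(423) = 1876
  D: 0 + 2(423) = 846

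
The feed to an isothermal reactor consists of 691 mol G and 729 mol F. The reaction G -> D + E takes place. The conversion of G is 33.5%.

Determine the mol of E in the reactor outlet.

231 mol

G reacted = 0.335 × 691 = 231.5 mol; ν_G = −1, so ξ = 231.5/1 = 231.5 mol.
Outlet amounts (n = n₀ + ν ξ):
  G: 691 − 1(231.5) = 459.5
  D: 0 + 1(231.5) = 231.5
  E: 0 + 1(231.5) = 231.5
  F: 729 (inert)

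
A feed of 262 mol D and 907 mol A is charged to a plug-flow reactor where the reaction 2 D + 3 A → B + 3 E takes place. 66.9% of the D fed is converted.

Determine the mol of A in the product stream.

D reacted = 0.669 × 262 = 175.3 mol; ν_D = −2, so ξ = 175.3/2 = 87.64 mol.
Outlet amounts (n = n₀ + ν ξ):
  D: 262 − 2(87.64) = 86.72
  A: 907 − 3(87.64) = 644.1
  B: 0 + 1(87.64) = 87.64
  E: 0 + 3(87.64) = 262.9

644 mol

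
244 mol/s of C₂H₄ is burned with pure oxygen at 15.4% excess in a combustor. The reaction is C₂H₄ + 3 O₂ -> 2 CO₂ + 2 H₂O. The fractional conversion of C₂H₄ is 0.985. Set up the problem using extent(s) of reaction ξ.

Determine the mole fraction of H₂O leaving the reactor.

0.442

Stoichiometric O₂ = 3 × 244 = 732 mol/s; O₂ fed = 732 × 1.154 = 844.7 mol/s.
Fuel reacted = 0.985 × 244 → ξ = 240.3 mol/s.
Outlet (n = n₀ + ν ξ):
  C₂H₄: 244 − 1(240.3) = 3.66
  O₂: 844.7 − 3(240.3) = 123.7
  CO₂: 0 + 2(240.3) = 480.7
  H₂O: 0 + 2(240.3) = 480.7
Total out = 1089 mol/s; y_H₂O = 480.7 / 1089 = 0.4415.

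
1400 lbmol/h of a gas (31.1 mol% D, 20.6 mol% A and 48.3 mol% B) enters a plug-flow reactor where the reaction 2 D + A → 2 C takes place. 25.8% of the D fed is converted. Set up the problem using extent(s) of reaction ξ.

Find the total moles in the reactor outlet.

1340 lbmol/h

D reacted = 0.258 × 435.4 = 112.3 lbmol/h; ν_D = −2, so ξ = 112.3/2 = 56.17 lbmol/h.
Outlet amounts (n = n₀ + ν ξ):
  D: 435.4 − 2(56.17) = 323.1
  A: 288.4 − 1(56.17) = 232.2
  C: 0 + 2(56.17) = 112.3
  B: 676.2 (inert)
Total out = 323.1 + 232.2 + 112.3 + 676.2 = 1344 lbmol/h.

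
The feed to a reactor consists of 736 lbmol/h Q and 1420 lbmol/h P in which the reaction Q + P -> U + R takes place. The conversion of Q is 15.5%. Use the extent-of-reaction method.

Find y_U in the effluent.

Q reacted = 0.155 × 736 = 114.1 lbmol/h; ν_Q = −1, so ξ = 114.1/1 = 114.1 lbmol/h.
Outlet amounts (n = n₀ + ν ξ):
  Q: 736 − 1(114.1) = 621.9
  P: 1420 − 1(114.1) = 1306
  U: 0 + 1(114.1) = 114.1
  R: 0 + 1(114.1) = 114.1
Total out = 2156 lbmol/h; y_U = 114.1 / 2156 = 0.05291.

0.0529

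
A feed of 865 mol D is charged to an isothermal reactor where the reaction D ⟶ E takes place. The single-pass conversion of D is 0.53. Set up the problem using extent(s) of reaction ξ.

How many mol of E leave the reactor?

D reacted = 0.53 × 865 = 458.5 mol; ν_D = −1, so ξ = 458.5/1 = 458.5 mol.
Outlet amounts (n = n₀ + ν ξ):
  D: 865 − 1(458.5) = 406.5
  E: 0 + 1(458.5) = 458.5

458 mol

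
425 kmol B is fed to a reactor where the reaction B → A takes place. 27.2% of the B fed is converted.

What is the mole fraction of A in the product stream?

0.272

B reacted = 0.272 × 425 = 115.6 kmol; ν_B = −1, so ξ = 115.6/1 = 115.6 kmol.
Outlet amounts (n = n₀ + ν ξ):
  B: 425 − 1(115.6) = 309.4
  A: 0 + 1(115.6) = 115.6
Total out = 425 kmol; y_A = 115.6 / 425 = 0.272.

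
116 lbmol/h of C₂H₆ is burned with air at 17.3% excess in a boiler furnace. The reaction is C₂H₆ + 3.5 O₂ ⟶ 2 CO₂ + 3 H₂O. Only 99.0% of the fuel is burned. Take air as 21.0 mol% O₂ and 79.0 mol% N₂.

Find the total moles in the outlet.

2440 lbmol/h

Stoichiometric O₂ = 3.5 × 116 = 406 lbmol/h; O₂ fed = 406 × 1.173 = 476.2 lbmol/h.
N₂ fed = 476.2 × 79/21 = 1792 lbmol/h.
Fuel reacted = 0.99 × 116 → ξ = 114.8 lbmol/h.
Outlet (n = n₀ + ν ξ):
  C₂H₆: 116 − 1(114.8) = 1.16
  O₂: 476.2 − 3.5(114.8) = 74.3
  N₂: 1792 (inert)
  CO₂: 0 + 2(114.8) = 229.7
  H₂O: 0 + 3(114.8) = 344.5
Total out = 1.16 + 74.3 + 1792 + 229.7 + 344.5 = 2441 lbmol/h.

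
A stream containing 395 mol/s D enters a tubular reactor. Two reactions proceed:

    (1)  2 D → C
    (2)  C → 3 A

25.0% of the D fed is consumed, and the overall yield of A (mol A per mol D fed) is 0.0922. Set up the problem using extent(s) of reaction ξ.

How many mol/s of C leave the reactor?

37.2 mol/s

Conversion of D: D consumed = 2ξ₁ = 0.25 × 395 → ξ₁ = 49.38 mol/s.
Yield of A: 3ξ₂ / 395 = 0.0922 → ξ₂ = 12.14 mol/s.
Outlet amounts (n = n₀ + Σ ν·ξ):
  D: 395 − 2(49.38) = 296.2
  C: 0 + 1(49.38) − 1(12.14) = 37.24
  A: 0 + 3(12.14) = 36.42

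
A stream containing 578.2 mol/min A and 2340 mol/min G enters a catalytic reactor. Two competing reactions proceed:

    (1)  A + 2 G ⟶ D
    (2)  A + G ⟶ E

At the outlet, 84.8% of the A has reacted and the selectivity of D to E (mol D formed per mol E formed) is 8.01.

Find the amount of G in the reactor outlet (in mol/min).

Conversion of A: A consumed = 0.848 × 578.2 = 490.3 mol/min = 1ξ₁ + 1ξ₂.
Selectivity: 1ξ₁ / (1ξ₂) = 8.01 → ξ₁ = 8.01 ξ₂.
Substitute: (1·8.01 + 1) ξ₂ = 490.3 → ξ₂ = 54.42 mol/min, ξ₁ = 435.9 mol/min.
Outlet amounts (n = n₀ + Σ ν·ξ):
  A: 578.2 − 1(435.9) − 1(54.42) = 87.89
  G: 2340 − 2(435.9) − 1(54.42) = 1414
  D: 0 + 1(435.9) = 435.9
  E: 0 + 1(54.42) = 54.42

1410 mol/min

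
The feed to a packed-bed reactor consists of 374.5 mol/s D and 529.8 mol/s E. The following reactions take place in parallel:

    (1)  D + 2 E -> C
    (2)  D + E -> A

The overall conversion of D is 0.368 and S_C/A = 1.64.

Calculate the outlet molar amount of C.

85.6 mol/s

Conversion of D: D consumed = 0.368 × 374.5 = 137.8 mol/s = 1ξ₁ + 1ξ₂.
Selectivity: 1ξ₁ / (1ξ₂) = 1.64 → ξ₁ = 1.64 ξ₂.
Substitute: (1·1.64 + 1) ξ₂ = 137.8 → ξ₂ = 52.2 mol/s, ξ₁ = 85.61 mol/s.
Outlet amounts (n = n₀ + Σ ν·ξ):
  D: 374.5 − 1(85.61) − 1(52.2) = 236.7
  E: 529.8 − 2(85.61) − 1(52.2) = 306.4
  C: 0 + 1(85.61) = 85.61
  A: 0 + 1(52.2) = 52.2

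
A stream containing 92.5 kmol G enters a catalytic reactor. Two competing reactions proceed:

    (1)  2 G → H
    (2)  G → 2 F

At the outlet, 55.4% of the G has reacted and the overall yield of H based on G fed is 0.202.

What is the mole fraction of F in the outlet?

0.316

Yield of H: 1ξ₁ / 92.5 = 0.202 → ξ₁ = 18.69 kmol.
Conversion of G: 2ξ₁ + 1ξ₂ = 0.554 × 92.5 = 51.25 → ξ₂ = 13.88 kmol.
Outlet amounts (n = n₀ + Σ ν·ξ):
  G: 92.5 − 2(18.69) − 1(13.88) = 41.25
  H: 0 + 1(18.69) = 18.69
  F: 0 + 2(13.88) = 27.75
Total out = 87.69 kmol; y_F = 27.75 / 87.69 = 0.3165.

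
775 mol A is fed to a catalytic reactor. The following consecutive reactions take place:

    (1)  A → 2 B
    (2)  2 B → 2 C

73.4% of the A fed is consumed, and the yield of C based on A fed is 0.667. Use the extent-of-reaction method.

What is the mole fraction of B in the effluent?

0.462

Conversion of A: A consumed = 1ξ₁ = 0.734 × 775 → ξ₁ = 568.9 mol.
Yield of C: 2ξ₂ / 775 = 0.667 → ξ₂ = 258.5 mol.
Outlet amounts (n = n₀ + Σ ν·ξ):
  A: 775 − 1(568.9) = 206.1
  B: 0 + 2(568.9) − 2(258.5) = 620.8
  C: 0 + 2(258.5) = 516.9
Total out = 1344 mol; y_B = 620.8 / 1344 = 0.4619.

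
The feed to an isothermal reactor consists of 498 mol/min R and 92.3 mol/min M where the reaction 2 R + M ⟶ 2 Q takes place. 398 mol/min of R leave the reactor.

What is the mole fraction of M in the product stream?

0.0783

For R: n = n₀ − 2ξ → 398 = 498 − 2ξ, giving ξ = 50 mol/min.
Outlet amounts (n = n₀ + ν ξ):
  R: 498 − 2(50) = 398
  M: 92.3 − 1(50) = 42.3
  Q: 0 + 2(50) = 100
Total out = 540.3 mol/min; y_M = 42.3 / 540.3 = 0.07829.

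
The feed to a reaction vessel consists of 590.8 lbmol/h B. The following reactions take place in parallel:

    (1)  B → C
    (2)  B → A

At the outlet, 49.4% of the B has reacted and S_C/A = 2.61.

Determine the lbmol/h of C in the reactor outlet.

Conversion of B: B consumed = 0.494 × 590.8 = 291.9 lbmol/h = 1ξ₁ + 1ξ₂.
Selectivity: 1ξ₁ / (1ξ₂) = 2.61 → ξ₁ = 2.61 ξ₂.
Substitute: (1·2.61 + 1) ξ₂ = 291.9 → ξ₂ = 80.85 lbmol/h, ξ₁ = 211 lbmol/h.
Outlet amounts (n = n₀ + Σ ν·ξ):
  B: 590.8 − 1(211) − 1(80.85) = 298.9
  C: 0 + 1(211) = 211
  A: 0 + 1(80.85) = 80.85

211 lbmol/h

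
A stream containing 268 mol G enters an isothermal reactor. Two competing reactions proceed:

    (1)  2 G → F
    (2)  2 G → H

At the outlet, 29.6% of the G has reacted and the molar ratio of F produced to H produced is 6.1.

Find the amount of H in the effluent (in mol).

Conversion of G: G consumed = 0.296 × 268 = 79.33 mol = 2ξ₁ + 2ξ₂.
Selectivity: 1ξ₁ / (1ξ₂) = 6.1 → ξ₁ = 6.1 ξ₂.
Substitute: (2·6.1 + 2) ξ₂ = 79.33 → ξ₂ = 5.586 mol, ξ₁ = 34.08 mol.
Outlet amounts (n = n₀ + Σ ν·ξ):
  G: 268 − 2(34.08) − 2(5.586) = 188.7
  F: 0 + 1(34.08) = 34.08
  H: 0 + 1(5.586) = 5.586

5.59 mol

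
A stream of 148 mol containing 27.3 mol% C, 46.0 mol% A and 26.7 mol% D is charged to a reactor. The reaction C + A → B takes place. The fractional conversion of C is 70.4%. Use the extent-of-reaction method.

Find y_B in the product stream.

0.238

C reacted = 0.704 × 40.4 = 28.44 mol; ν_C = −1, so ξ = 28.44/1 = 28.44 mol.
Outlet amounts (n = n₀ + ν ξ):
  C: 40.4 − 1(28.44) = 11.96
  A: 68.08 − 1(28.44) = 39.64
  B: 0 + 1(28.44) = 28.44
  D: 39.52 (inert)
Total out = 119.6 mol; y_B = 28.44 / 119.6 = 0.2379.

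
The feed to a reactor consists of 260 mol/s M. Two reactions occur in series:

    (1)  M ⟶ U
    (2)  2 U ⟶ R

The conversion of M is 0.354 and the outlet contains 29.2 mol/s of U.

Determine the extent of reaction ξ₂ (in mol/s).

Conversion of M: M consumed = 1ξ₁ = 0.354 × 260 → ξ₁ = 92.04 mol/s.
U balance: n_U = 0 + 1ξ₁ − 2ξ₂ = 29.2 → ξ₂ = (1·92.04 − 29.2)/2 = 31.42 mol/s.
Outlet amounts (n = n₀ + Σ ν·ξ):
  M: 260 − 1(92.04) = 168
  U: 0 + 1(92.04) − 2(31.42) = 29.2
  R: 0 + 1(31.42) = 31.42

ξ₂ = 31.4 mol/s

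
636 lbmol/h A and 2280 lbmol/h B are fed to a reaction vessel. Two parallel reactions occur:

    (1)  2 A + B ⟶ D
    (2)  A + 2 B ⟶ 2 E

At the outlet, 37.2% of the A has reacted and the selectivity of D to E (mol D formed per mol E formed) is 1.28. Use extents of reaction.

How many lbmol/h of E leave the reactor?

Conversion of A: A consumed = 0.372 × 636 = 236.6 lbmol/h = 2ξ₁ + 1ξ₂.
Selectivity: 1ξ₁ / (2ξ₂) = 1.28 → ξ₁ = 2.56 ξ₂.
Substitute: (2·2.56 + 1) ξ₂ = 236.6 → ξ₂ = 38.66 lbmol/h, ξ₁ = 98.97 lbmol/h.
Outlet amounts (n = n₀ + Σ ν·ξ):
  A: 636 − 2(98.97) − 1(38.66) = 399.4
  B: 2280 − 1(98.97) − 2(38.66) = 2104
  D: 0 + 1(98.97) = 98.97
  E: 0 + 2(38.66) = 77.32

77.3 lbmol/h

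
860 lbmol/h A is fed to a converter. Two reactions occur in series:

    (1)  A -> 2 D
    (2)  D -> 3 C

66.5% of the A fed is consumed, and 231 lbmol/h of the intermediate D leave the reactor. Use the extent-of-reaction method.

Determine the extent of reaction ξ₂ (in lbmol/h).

ξ₂ = 913 lbmol/h

Conversion of A: A consumed = 1ξ₁ = 0.665 × 860 → ξ₁ = 571.9 lbmol/h.
D balance: n_D = 0 + 2ξ₁ − 1ξ₂ = 231 → ξ₂ = (2·571.9 − 231)/1 = 912.8 lbmol/h.
Outlet amounts (n = n₀ + Σ ν·ξ):
  A: 860 − 1(571.9) = 288.1
  D: 0 + 2(571.9) − 1(912.8) = 231
  C: 0 + 3(912.8) = 2738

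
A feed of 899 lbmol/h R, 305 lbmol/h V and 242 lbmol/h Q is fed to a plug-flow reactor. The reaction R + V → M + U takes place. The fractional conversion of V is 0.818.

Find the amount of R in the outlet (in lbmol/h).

650 lbmol/h

V reacted = 0.818 × 305 = 249.5 lbmol/h; ν_V = −1, so ξ = 249.5/1 = 249.5 lbmol/h.
Outlet amounts (n = n₀ + ν ξ):
  R: 899 − 1(249.5) = 649.5
  V: 305 − 1(249.5) = 55.51
  M: 0 + 1(249.5) = 249.5
  U: 0 + 1(249.5) = 249.5
  Q: 242 (inert)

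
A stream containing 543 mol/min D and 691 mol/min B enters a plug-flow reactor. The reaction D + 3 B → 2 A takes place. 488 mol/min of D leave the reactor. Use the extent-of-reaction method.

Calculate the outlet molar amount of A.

110 mol/min

For D: n = n₀ − 1ξ → 488 = 543 − 1ξ, giving ξ = 55 mol/min.
Outlet amounts (n = n₀ + ν ξ):
  D: 543 − 1(55) = 488
  B: 691 − 3(55) = 526
  A: 0 + 2(55) = 110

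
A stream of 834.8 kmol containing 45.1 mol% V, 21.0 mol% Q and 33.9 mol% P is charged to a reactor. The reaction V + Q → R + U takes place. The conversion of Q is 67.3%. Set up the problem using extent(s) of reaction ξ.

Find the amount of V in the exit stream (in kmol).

259 kmol

Q reacted = 0.673 × 175.3 = 118 kmol; ν_Q = −1, so ξ = 118/1 = 118 kmol.
Outlet amounts (n = n₀ + ν ξ):
  V: 376.5 − 1(118) = 258.5
  Q: 175.3 − 1(118) = 57.33
  R: 0 + 1(118) = 118
  U: 0 + 1(118) = 118
  P: 283 (inert)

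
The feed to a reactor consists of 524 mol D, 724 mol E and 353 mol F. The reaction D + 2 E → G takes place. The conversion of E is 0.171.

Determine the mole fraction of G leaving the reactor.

0.0419

E reacted = 0.171 × 724 = 123.8 mol; ν_E = −2, so ξ = 123.8/2 = 61.9 mol.
Outlet amounts (n = n₀ + ν ξ):
  D: 524 − 1(61.9) = 462.1
  E: 724 − 2(61.9) = 600.2
  G: 0 + 1(61.9) = 61.9
  F: 353 (inert)
Total out = 1477 mol; y_G = 61.9 / 1477 = 0.04191.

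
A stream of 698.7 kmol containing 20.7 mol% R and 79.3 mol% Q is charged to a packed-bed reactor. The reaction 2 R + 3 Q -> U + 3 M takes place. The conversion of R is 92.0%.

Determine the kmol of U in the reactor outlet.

66.5 kmol

R reacted = 0.92 × 144.6 = 133.1 kmol; ν_R = −2, so ξ = 133.1/2 = 66.53 kmol.
Outlet amounts (n = n₀ + ν ξ):
  R: 144.6 − 2(66.53) = 11.57
  Q: 554.1 − 3(66.53) = 354.5
  U: 0 + 1(66.53) = 66.53
  M: 0 + 3(66.53) = 199.6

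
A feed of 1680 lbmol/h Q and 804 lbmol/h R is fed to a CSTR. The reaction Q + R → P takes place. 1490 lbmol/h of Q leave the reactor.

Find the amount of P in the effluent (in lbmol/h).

For Q: n = n₀ − 1ξ → 1490 = 1680 − 1ξ, giving ξ = 190 lbmol/h.
Outlet amounts (n = n₀ + ν ξ):
  Q: 1680 − 1(190) = 1490
  R: 804 − 1(190) = 614
  P: 0 + 1(190) = 190

190 lbmol/h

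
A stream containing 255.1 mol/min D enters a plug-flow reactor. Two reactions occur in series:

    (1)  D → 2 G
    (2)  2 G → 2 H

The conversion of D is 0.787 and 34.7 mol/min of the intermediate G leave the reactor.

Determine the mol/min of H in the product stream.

367 mol/min

Conversion of D: D consumed = 1ξ₁ = 0.787 × 255.1 → ξ₁ = 200.8 mol/min.
G balance: n_G = 0 + 2ξ₁ − 2ξ₂ = 34.7 → ξ₂ = (2·200.8 − 34.7)/2 = 183.4 mol/min.
Outlet amounts (n = n₀ + Σ ν·ξ):
  D: 255.1 − 1(200.8) = 54.34
  G: 0 + 2(200.8) − 2(183.4) = 34.7
  H: 0 + 2(183.4) = 366.8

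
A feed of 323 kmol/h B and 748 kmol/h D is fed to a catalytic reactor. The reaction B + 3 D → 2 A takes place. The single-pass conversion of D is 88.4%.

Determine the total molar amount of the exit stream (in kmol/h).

630 kmol/h

D reacted = 0.884 × 748 = 661.2 kmol/h; ν_D = −3, so ξ = 661.2/3 = 220.4 kmol/h.
Outlet amounts (n = n₀ + ν ξ):
  B: 323 − 1(220.4) = 102.6
  D: 748 − 3(220.4) = 86.77
  A: 0 + 2(220.4) = 440.8
Total out = 102.6 + 86.77 + 440.8 = 630.2 kmol/h.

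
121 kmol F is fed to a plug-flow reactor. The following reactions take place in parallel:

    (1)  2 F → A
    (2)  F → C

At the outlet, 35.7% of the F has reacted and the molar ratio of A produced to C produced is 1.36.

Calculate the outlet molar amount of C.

Conversion of F: F consumed = 0.357 × 121 = 43.2 kmol = 2ξ₁ + 1ξ₂.
Selectivity: 1ξ₁ / (1ξ₂) = 1.36 → ξ₁ = 1.36 ξ₂.
Substitute: (2·1.36 + 1) ξ₂ = 43.2 → ξ₂ = 11.61 kmol, ξ₁ = 15.79 kmol.
Outlet amounts (n = n₀ + Σ ν·ξ):
  F: 121 − 2(15.79) − 1(11.61) = 77.8
  A: 0 + 1(15.79) = 15.79
  C: 0 + 1(11.61) = 11.61

11.6 kmol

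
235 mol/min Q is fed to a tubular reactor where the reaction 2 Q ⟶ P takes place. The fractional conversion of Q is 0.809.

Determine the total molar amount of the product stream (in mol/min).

140 mol/min

Q reacted = 0.809 × 235 = 190.1 mol/min; ν_Q = −2, so ξ = 190.1/2 = 95.06 mol/min.
Outlet amounts (n = n₀ + ν ξ):
  Q: 235 − 2(95.06) = 44.88
  P: 0 + 1(95.06) = 95.06
Total out = 44.88 + 95.06 = 139.9 mol/min.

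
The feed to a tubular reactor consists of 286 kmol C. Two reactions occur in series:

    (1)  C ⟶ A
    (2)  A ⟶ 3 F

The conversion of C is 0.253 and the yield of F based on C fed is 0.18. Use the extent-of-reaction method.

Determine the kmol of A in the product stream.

Conversion of C: C consumed = 1ξ₁ = 0.253 × 286 → ξ₁ = 72.36 kmol.
Yield of F: 3ξ₂ / 286 = 0.18 → ξ₂ = 17.16 kmol.
Outlet amounts (n = n₀ + Σ ν·ξ):
  C: 286 − 1(72.36) = 213.6
  A: 0 + 1(72.36) − 1(17.16) = 55.2
  F: 0 + 3(17.16) = 51.48

55.2 kmol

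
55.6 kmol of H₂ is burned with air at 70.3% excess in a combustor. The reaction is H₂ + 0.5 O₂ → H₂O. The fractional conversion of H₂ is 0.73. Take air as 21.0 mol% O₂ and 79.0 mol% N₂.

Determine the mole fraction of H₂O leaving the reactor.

0.156

Stoichiometric O₂ = 0.5 × 55.6 = 27.8 kmol; O₂ fed = 27.8 × 1.703 = 47.34 kmol.
N₂ fed = 47.34 × 79/21 = 178.1 kmol.
Fuel reacted = 0.73 × 55.6 → ξ = 40.59 kmol.
Outlet (n = n₀ + ν ξ):
  H₂: 55.6 − 1(40.59) = 15.01
  O₂: 47.34 − 0.5(40.59) = 27.05
  N₂: 178.1 (inert)
  H₂O: 0 + 1(40.59) = 40.59
Total out = 260.8 kmol; y_H₂O = 40.59 / 260.8 = 0.1557.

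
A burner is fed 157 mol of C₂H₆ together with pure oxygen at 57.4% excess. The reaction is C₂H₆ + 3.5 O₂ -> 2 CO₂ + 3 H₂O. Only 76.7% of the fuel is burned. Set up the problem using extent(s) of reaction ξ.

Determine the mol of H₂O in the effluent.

361 mol

Stoichiometric O₂ = 3.5 × 157 = 549.5 mol; O₂ fed = 549.5 × 1.574 = 864.9 mol.
Fuel reacted = 0.767 × 157 → ξ = 120.4 mol.
Outlet (n = n₀ + ν ξ):
  C₂H₆: 157 − 1(120.4) = 36.58
  O₂: 864.9 − 3.5(120.4) = 443.4
  CO₂: 0 + 2(120.4) = 240.8
  H₂O: 0 + 3(120.4) = 361.3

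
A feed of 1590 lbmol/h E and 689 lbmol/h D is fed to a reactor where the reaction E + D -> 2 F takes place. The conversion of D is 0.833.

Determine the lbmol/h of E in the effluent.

D reacted = 0.833 × 689 = 573.9 lbmol/h; ν_D = −1, so ξ = 573.9/1 = 573.9 lbmol/h.
Outlet amounts (n = n₀ + ν ξ):
  E: 1590 − 1(573.9) = 1016
  D: 689 − 1(573.9) = 115.1
  F: 0 + 2(573.9) = 1148

1020 lbmol/h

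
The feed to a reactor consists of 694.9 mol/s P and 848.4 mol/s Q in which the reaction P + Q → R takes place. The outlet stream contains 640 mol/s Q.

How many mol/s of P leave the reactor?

486 mol/s

For Q: n = n₀ − 1ξ → 640 = 848.4 − 1ξ, giving ξ = 208.4 mol/s.
Outlet amounts (n = n₀ + ν ξ):
  P: 694.9 − 1(208.4) = 486.5
  Q: 848.4 − 1(208.4) = 640
  R: 0 + 1(208.4) = 208.4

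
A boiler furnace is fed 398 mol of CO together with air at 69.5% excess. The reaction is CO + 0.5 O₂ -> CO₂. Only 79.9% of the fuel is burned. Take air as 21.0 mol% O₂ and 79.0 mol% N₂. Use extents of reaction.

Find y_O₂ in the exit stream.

Stoichiometric O₂ = 0.5 × 398 = 199 mol; O₂ fed = 199 × 1.695 = 337.3 mol.
N₂ fed = 337.3 × 79/21 = 1269 mol.
Fuel reacted = 0.799 × 398 → ξ = 318 mol.
Outlet (n = n₀ + ν ξ):
  CO: 398 − 1(318) = 80
  O₂: 337.3 − 0.5(318) = 178.3
  N₂: 1269 (inert)
  CO₂: 0 + 1(318) = 318
Total out = 1845 mol; y_O₂ = 178.3 / 1845 = 0.09663.

0.0966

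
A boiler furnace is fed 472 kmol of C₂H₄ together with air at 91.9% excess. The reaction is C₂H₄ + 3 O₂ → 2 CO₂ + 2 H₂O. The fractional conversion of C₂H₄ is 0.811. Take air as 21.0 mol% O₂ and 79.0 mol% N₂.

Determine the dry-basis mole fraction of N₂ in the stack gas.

Stoichiometric O₂ = 3 × 472 = 1416 kmol; O₂ fed = 1416 × 1.919 = 2717 kmol.
N₂ fed = 2717 × 79/21 = 10220 kmol.
Fuel reacted = 0.811 × 472 → ξ = 382.8 kmol.
Outlet (n = n₀ + ν ξ):
  C₂H₄: 472 − 1(382.8) = 89.21
  O₂: 2717 − 3(382.8) = 1569
  N₂: 10220 (inert)
  CO₂: 0 + 2(382.8) = 765.6
  H₂O: 0 + 2(382.8) = 765.6
Dry total = 12650 kmol; y_N₂ (dry) = 10220 / 12650 = 0.8083.

0.808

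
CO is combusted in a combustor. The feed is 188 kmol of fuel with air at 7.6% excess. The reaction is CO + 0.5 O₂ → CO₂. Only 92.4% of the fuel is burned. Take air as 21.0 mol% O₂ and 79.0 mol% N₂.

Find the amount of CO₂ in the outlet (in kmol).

174 kmol

Stoichiometric O₂ = 0.5 × 188 = 94 kmol; O₂ fed = 94 × 1.076 = 101.1 kmol.
N₂ fed = 101.1 × 79/21 = 380.5 kmol.
Fuel reacted = 0.924 × 188 → ξ = 173.7 kmol.
Outlet (n = n₀ + ν ξ):
  CO: 188 − 1(173.7) = 14.29
  O₂: 101.1 − 0.5(173.7) = 14.29
  N₂: 380.5 (inert)
  CO₂: 0 + 1(173.7) = 173.7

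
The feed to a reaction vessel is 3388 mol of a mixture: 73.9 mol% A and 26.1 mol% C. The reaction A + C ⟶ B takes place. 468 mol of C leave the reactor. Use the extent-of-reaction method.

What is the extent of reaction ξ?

For C: n = n₀ − 1ξ → 468 = 884.3 − 1ξ, giving ξ = 416.3 mol.
Outlet amounts (n = n₀ + ν ξ):
  A: 2504 − 1(416.3) = 2087
  C: 884.3 − 1(416.3) = 468
  B: 0 + 1(416.3) = 416.3

ξ = 416 mol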